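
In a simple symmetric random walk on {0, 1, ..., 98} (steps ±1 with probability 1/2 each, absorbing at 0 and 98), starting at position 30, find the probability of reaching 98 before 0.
P(hit 98 before 0) = 30/98 = 15/49

Let u_k = P(hit 98 before 0 | start at k). Then u_0 = 0, u_98 = 1, and u_k = u_{k-1}/2 + u_{k+1}/2 for 1 ≤ k ≤ 97. This harmonic recurrence is solved by u_k = k/98, giving u_30 = 30/98 = 15/49.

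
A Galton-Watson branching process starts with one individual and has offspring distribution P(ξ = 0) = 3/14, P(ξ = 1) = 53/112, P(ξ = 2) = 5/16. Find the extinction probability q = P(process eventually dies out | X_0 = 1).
q = 24/35

The pgf is f(s) = 3/14 + 53/112·s + 5/16·s². The extinction probability q is the smallest fixed point of f in [0, 1]. Setting s = f(s):
  5/16·s² + (53/112 − 1)·s + 3/14 = 0
  5/16·s² − (3/14 + 5/16)·s + 3/14 = 0
which factors as (s − 1)·(5/16·s − 3/14) = 0, giving roots s = 1 and s = (3/14)/(5/16) = 24/35.
Mean offspring μ = 53/112 + 2·5/16 = 123/112 > 1 (supercritical), so q < 1. The extinction probability is the smaller root: q = (3/14)/(5/16) = 24/35.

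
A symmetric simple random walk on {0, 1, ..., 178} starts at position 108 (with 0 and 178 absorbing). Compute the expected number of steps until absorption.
E[τ | X_0 = 108] = 7560

Let v_k = E[τ | X_0 = k]. Boundary: v_0 = v_178 = 0. Recurrence: v_k = 1 + (v_{k-1} + v_{k+1})/2 for 1 ≤ k ≤ 177. The particular solution to v_k − (v_{k-1} + v_{k+1})/2 = 1 is v_k = −k^2. Adding homogeneous solution A + B k and matching boundaries gives v_k = k (178 − k). Substituting k = 108: v_108 = 108 · 70 = 7560.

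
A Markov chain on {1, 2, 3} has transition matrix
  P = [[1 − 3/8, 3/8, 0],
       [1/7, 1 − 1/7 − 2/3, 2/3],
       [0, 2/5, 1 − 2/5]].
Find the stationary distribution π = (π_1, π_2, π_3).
π = (1/8, 21/64, 35/64)

This is a birth-death chain on three states, which satisfies detailed balance: π_1 · P_{12} = π_2 · P_{21} and π_2 · P_{23} = π_3 · P_{32}.
From π_1 · 3/8 = π_2 · 1/7: π_2/π_1 = (3/8)/(1/7) = 21/8.
From π_2 · 2/3 = π_3 · 2/5: π_3/π_2 = (2/3)/(2/5) = 5/3.
Take π_1 proportional to 1; then unnormalized π = (1, 21/8, 35/8). Normalize by dividing by the sum 8:
  π = (1/8, 21/64, 35/64).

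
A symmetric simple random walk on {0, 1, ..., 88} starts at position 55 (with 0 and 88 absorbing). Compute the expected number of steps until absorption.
E[τ | X_0 = 55] = 1815

Let v_k = E[τ | X_0 = k]. Boundary: v_0 = v_88 = 0. Recurrence: v_k = 1 + (v_{k-1} + v_{k+1})/2 for 1 ≤ k ≤ 87. The particular solution to v_k − (v_{k-1} + v_{k+1})/2 = 1 is v_k = −k^2. Adding homogeneous solution A + B k and matching boundaries gives v_k = k (88 − k). Substituting k = 55: v_55 = 55 · 33 = 1815.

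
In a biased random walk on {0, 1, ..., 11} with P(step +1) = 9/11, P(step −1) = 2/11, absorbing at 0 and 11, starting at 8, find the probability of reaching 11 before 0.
P(hit 11 before 0) = (1 − (2/9)^8) / (1 − (2/9)^11) = 4482981855/4483008223

Let u_k denote P(reach 11 before 0 | start at k). Boundary: u_0 = 0, u_11 = 1. Recurrence: u_k = 9/11·u_{k+1} + 2/11·u_{k-1} for 1 ≤ k ≤ 10. Try u_k = A + B·r^k with r = q/p = (2/11)/(9/11) = 2/9. Substitution satisfies the recurrence; boundary conditions give:
  u_k = (1 − r^k) / (1 − r^N) = (1 − (2/9)^8) / (1 − (2/9)^11) = 4482981855/4483008223.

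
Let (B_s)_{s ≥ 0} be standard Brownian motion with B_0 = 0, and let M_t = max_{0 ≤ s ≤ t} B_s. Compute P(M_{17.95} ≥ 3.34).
P(M_{17.95} ≥ 3.34) = 2·P(B_{17.95} ≥ 3.34) = 2(1 − Φ(3.34/√17.95)) ≈ 0.4305

By the reflection principle for Brownian motion, P(M_t ≥ a) = 2 · P(B_t ≥ a) for a ≥ 0. Since B_t ~ N(0, t), P(B_t ≥ 3.34) = 1 − Φ(3.34/√t) = 1 − Φ(3.34/√17.95) = 1 − Φ(0.7883). So
  P(M_{17.95} ≥ 3.34) = 2(1 − Φ(0.7883)) ≈ 0.4305.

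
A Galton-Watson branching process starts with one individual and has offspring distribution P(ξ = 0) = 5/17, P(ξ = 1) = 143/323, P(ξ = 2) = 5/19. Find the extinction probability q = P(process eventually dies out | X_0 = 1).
q = 1

Mean offspring μ = 0·5/17 + 1·143/323 + 2·5/19 = 313/323 ≤ 1. For μ ≤ 1 with offspring not concentrated at 1, the Galton-Watson process goes extinct almost surely, so q = 1.
(Algebraic check: The pgf is f(s) = 5/17 + 143/323·s + 5/19·s². The extinction probability q is the smallest fixed point of f in [0, 1]. Setting s = f(s):
  5/19·s² + (143/323 − 1)·s + 5/17 = 0
  5/19·s² − (5/17 + 5/19)·s + 5/17 = 0
which factors as (s − 1)·(5/19·s − 5/17) = 0, giving roots s = 1 and s = (5/17)/(5/19) = 19/17. Since 19/17 ≥ 1, the smallest root in [0, 1] is s = 1.)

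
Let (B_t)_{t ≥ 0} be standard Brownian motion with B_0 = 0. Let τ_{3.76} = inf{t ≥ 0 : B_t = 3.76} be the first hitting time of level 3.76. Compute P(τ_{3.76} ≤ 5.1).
P(τ_{3.76} ≤ 5.1) = 2(1 − Φ(3.76/√5.1)) = 2(1 − Φ(1.6650)) ≈ 0.0959

By the reflection principle for standard BM, P(τ_b ≤ t) = 2 · P(B_t ≥ b). Since B_t ~ N(0, t), P(B_t ≥ 3.76) = 1 − Φ(3.76/√t) = 1 − Φ(3.76/√5.1) = 1 − Φ(1.6650) ≈ 0.04796. Doubling: P(τ_{3.76} ≤ 5.1) ≈ 2 · 0.04796 = 0.09592 ≈ 0.0959.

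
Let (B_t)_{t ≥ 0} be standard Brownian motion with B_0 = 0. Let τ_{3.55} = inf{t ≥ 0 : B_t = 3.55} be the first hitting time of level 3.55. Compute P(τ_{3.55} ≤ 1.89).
P(τ_{3.55} ≤ 1.89) = 2(1 − Φ(3.55/√1.89)) = 2(1 − Φ(2.5822)) ≈ 0.0098

By the reflection principle for standard BM, P(τ_b ≤ t) = 2 · P(B_t ≥ b). Since B_t ~ N(0, t), P(B_t ≥ 3.55) = 1 − Φ(3.55/√t) = 1 − Φ(3.55/√1.89) = 1 − Φ(2.5822) ≈ 0.00491. Doubling: P(τ_{3.55} ≤ 1.89) ≈ 2 · 0.00491 = 0.00982 ≈ 0.0098.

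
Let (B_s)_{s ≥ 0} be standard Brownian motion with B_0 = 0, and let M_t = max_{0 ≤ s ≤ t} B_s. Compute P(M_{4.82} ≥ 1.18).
P(M_{4.82} ≥ 1.18) = 2·P(B_{4.82} ≥ 1.18) = 2(1 − Φ(1.18/√4.82)) ≈ 0.5909

By the reflection principle for Brownian motion, P(M_t ≥ a) = 2 · P(B_t ≥ a) for a ≥ 0. Since B_t ~ N(0, t), P(B_t ≥ 1.18) = 1 − Φ(1.18/√t) = 1 − Φ(1.18/√4.82) = 1 − Φ(0.5375). So
  P(M_{4.82} ≥ 1.18) = 2(1 − Φ(0.5375)) ≈ 0.5909.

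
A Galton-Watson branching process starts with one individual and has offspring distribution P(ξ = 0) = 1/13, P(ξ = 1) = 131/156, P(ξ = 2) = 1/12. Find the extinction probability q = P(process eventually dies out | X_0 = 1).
q = 12/13

The pgf is f(s) = 1/13 + 131/156·s + 1/12·s². The extinction probability q is the smallest fixed point of f in [0, 1]. Setting s = f(s):
  1/12·s² + (131/156 − 1)·s + 1/13 = 0
  1/12·s² − (1/13 + 1/12)·s + 1/13 = 0
which factors as (s − 1)·(1/12·s − 1/13) = 0, giving roots s = 1 and s = (1/13)/(1/12) = 12/13.
Mean offspring μ = 131/156 + 2·1/12 = 157/156 > 1 (supercritical), so q < 1. The extinction probability is the smaller root: q = (1/13)/(1/12) = 12/13.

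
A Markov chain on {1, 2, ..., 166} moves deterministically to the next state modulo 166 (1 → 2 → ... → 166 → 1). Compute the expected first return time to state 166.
E[T_166 | X_0 = 166] = 166

The chain cycles deterministically, so starting at state 166 it returns in exactly 166 steps. Equivalently, the stationary distribution is uniform π_j = 1/166 for every state j, so by Kac's formula E[T_166] = 1/π_166 = 166.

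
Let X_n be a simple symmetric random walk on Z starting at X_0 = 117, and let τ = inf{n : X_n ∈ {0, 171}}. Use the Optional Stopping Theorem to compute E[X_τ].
E[X_τ] = 117

X_n is a martingale and τ is a bounded-mean stopping time (indeed τ is finite a.s. with bounded expectation since the walk is in a bounded region). By the OST, E[X_τ] = E[X_0] = 117. Equivalently: E[X_τ] = 171 · P(hit 171 first) + 0 · P(hit 0 first) = 171 · (117/171) = 117.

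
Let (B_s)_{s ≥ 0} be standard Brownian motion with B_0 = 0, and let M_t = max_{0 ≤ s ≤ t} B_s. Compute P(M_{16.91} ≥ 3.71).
P(M_{16.91} ≥ 3.71) = 2·P(B_{16.91} ≥ 3.71) = 2(1 − Φ(3.71/√16.91)) ≈ 0.3670

By the reflection principle for Brownian motion, P(M_t ≥ a) = 2 · P(B_t ≥ a) for a ≥ 0. Since B_t ~ N(0, t), P(B_t ≥ 3.71) = 1 − Φ(3.71/√t) = 1 − Φ(3.71/√16.91) = 1 − Φ(0.9022). So
  P(M_{16.91} ≥ 3.71) = 2(1 − Φ(0.9022)) ≈ 0.3670.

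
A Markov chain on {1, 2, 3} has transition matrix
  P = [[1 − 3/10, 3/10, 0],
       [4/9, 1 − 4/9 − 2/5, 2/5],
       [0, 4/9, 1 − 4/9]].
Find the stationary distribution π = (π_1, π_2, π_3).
π = (400/913, 270/913, 243/913)

This is a birth-death chain on three states, which satisfies detailed balance: π_1 · P_{12} = π_2 · P_{21} and π_2 · P_{23} = π_3 · P_{32}.
From π_1 · 3/10 = π_2 · 4/9: π_2/π_1 = (3/10)/(4/9) = 27/40.
From π_2 · 2/5 = π_3 · 4/9: π_3/π_2 = (2/5)/(4/9) = 9/10.
Take π_1 proportional to 1; then unnormalized π = (1, 27/40, 243/400). Normalize by dividing by the sum 913/400:
  π = (400/913, 270/913, 243/913).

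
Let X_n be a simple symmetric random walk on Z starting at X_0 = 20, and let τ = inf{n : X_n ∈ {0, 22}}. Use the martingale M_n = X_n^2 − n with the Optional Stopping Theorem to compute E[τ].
E[τ] = 40

M_n = X_n^2 − n is a martingale (since E[X_{n+1}^2 | F_n] = X_n^2 + 1). By OST (τ has finite mean in a bounded region), E[M_τ] = E[M_0] = X_0^2 − 0 = 20^2 = 400. Also E[M_τ] = E[X_τ^2] − E[τ]. The walk exits at 0 or 22, with P(hit 22 first) = 20/22, so E[X_τ^2] = 22^2 · 20/22 + 0 = 440. Thus E[τ] = E[X_τ^2] − E[M_τ] = 440 − 400 = 40 = 20(22 − 20) = 40.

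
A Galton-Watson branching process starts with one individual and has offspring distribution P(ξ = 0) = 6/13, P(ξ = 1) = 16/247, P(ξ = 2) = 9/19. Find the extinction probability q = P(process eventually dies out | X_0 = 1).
q = 38/39

The pgf is f(s) = 6/13 + 16/247·s + 9/19·s². The extinction probability q is the smallest fixed point of f in [0, 1]. Setting s = f(s):
  9/19·s² + (16/247 − 1)·s + 6/13 = 0
  9/19·s² − (6/13 + 9/19)·s + 6/13 = 0
which factors as (s − 1)·(9/19·s − 6/13) = 0, giving roots s = 1 and s = (6/13)/(9/19) = 38/39.
Mean offspring μ = 16/247 + 2·9/19 = 250/247 > 1 (supercritical), so q < 1. The extinction probability is the smaller root: q = (6/13)/(9/19) = 38/39.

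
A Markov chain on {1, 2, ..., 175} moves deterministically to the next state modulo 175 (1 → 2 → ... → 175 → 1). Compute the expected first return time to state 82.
E[T_82 | X_0 = 82] = 175

The chain cycles deterministically, so starting at state 82 it returns in exactly 175 steps. Equivalently, the stationary distribution is uniform π_j = 1/175 for every state j, so by Kac's formula E[T_82] = 1/π_82 = 175.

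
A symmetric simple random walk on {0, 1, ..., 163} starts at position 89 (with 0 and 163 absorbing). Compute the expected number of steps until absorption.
E[τ | X_0 = 89] = 6586

Let v_k = E[τ | X_0 = k]. Boundary: v_0 = v_163 = 0. Recurrence: v_k = 1 + (v_{k-1} + v_{k+1})/2 for 1 ≤ k ≤ 162. The particular solution to v_k − (v_{k-1} + v_{k+1})/2 = 1 is v_k = −k^2. Adding homogeneous solution A + B k and matching boundaries gives v_k = k (163 − k). Substituting k = 89: v_89 = 89 · 74 = 6586.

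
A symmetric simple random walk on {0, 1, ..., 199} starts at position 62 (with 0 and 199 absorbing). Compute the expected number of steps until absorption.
E[τ | X_0 = 62] = 8494

Let v_k = E[τ | X_0 = k]. Boundary: v_0 = v_199 = 0. Recurrence: v_k = 1 + (v_{k-1} + v_{k+1})/2 for 1 ≤ k ≤ 198. The particular solution to v_k − (v_{k-1} + v_{k+1})/2 = 1 is v_k = −k^2. Adding homogeneous solution A + B k and matching boundaries gives v_k = k (199 − k). Substituting k = 62: v_62 = 62 · 137 = 8494.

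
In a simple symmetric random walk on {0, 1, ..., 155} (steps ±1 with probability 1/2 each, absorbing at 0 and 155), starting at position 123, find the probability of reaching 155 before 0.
P(hit 155 before 0) = 123/155

Let u_k = P(hit 155 before 0 | start at k). Then u_0 = 0, u_155 = 1, and u_k = u_{k-1}/2 + u_{k+1}/2 for 1 ≤ k ≤ 154. This harmonic recurrence is solved by u_k = k/155, giving u_123 = 123/155.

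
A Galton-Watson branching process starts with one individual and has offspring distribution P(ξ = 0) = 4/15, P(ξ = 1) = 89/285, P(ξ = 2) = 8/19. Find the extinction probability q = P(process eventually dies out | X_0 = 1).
q = 19/30

The pgf is f(s) = 4/15 + 89/285·s + 8/19·s². The extinction probability q is the smallest fixed point of f in [0, 1]. Setting s = f(s):
  8/19·s² + (89/285 − 1)·s + 4/15 = 0
  8/19·s² − (4/15 + 8/19)·s + 4/15 = 0
which factors as (s − 1)·(8/19·s − 4/15) = 0, giving roots s = 1 and s = (4/15)/(8/19) = 19/30.
Mean offspring μ = 89/285 + 2·8/19 = 329/285 > 1 (supercritical), so q < 1. The extinction probability is the smaller root: q = (4/15)/(8/19) = 19/30.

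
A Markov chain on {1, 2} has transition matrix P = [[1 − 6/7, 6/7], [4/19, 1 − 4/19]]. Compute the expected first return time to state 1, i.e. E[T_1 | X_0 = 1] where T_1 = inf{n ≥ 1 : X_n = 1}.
E[T_1 | X_0 = 1] = 1/π_1 = 71/14

For an irreducible recurrent Markov chain with stationary distribution π, E[T_i | X_0 = i] = 1/π_i (Kac's formula). Here π_1 = (4/19)/(6/7 + 4/19) = (4/19)/(142/133) = 14/71, so E[T_1 | X_0 = 1] = 1/π_1 = (6/7 + 4/19)/(4/19) = (142/133)/(4/19) = 71/14.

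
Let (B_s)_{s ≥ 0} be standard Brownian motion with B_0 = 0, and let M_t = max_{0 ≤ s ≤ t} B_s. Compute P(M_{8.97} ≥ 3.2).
P(M_{8.97} ≥ 3.2) = 2·P(B_{8.97} ≥ 3.2) = 2(1 − Φ(3.2/√8.97)) ≈ 0.2853

By the reflection principle for Brownian motion, P(M_t ≥ a) = 2 · P(B_t ≥ a) for a ≥ 0. Since B_t ~ N(0, t), P(B_t ≥ 3.2) = 1 − Φ(3.2/√t) = 1 − Φ(3.2/√8.97) = 1 − Φ(1.0684). So
  P(M_{8.97} ≥ 3.2) = 2(1 − Φ(1.0684)) ≈ 0.2853.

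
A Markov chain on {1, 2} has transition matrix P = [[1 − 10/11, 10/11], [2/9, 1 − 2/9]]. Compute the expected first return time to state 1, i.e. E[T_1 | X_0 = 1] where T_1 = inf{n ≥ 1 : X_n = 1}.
E[T_1 | X_0 = 1] = 1/π_1 = 56/11

For an irreducible recurrent Markov chain with stationary distribution π, E[T_i | X_0 = i] = 1/π_i (Kac's formula). Here π_1 = (2/9)/(10/11 + 2/9) = (2/9)/(112/99) = 11/56, so E[T_1 | X_0 = 1] = 1/π_1 = (10/11 + 2/9)/(2/9) = (112/99)/(2/9) = 56/11.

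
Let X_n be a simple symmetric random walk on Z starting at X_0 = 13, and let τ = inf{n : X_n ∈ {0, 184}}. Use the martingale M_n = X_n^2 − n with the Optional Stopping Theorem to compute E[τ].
E[τ] = 2223

M_n = X_n^2 − n is a martingale (since E[X_{n+1}^2 | F_n] = X_n^2 + 1). By OST (τ has finite mean in a bounded region), E[M_τ] = E[M_0] = X_0^2 − 0 = 13^2 = 169. Also E[M_τ] = E[X_τ^2] − E[τ]. The walk exits at 0 or 184, with P(hit 184 first) = 13/184, so E[X_τ^2] = 184^2 · 13/184 + 0 = 2392. Thus E[τ] = E[X_τ^2] − E[M_τ] = 2392 − 169 = 2223 = 13(184 − 13) = 2223.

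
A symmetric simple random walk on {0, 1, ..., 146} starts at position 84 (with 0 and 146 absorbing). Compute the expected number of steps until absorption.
E[τ | X_0 = 84] = 5208

Let v_k = E[τ | X_0 = k]. Boundary: v_0 = v_146 = 0. Recurrence: v_k = 1 + (v_{k-1} + v_{k+1})/2 for 1 ≤ k ≤ 145. The particular solution to v_k − (v_{k-1} + v_{k+1})/2 = 1 is v_k = −k^2. Adding homogeneous solution A + B k and matching boundaries gives v_k = k (146 − k). Substituting k = 84: v_84 = 84 · 62 = 5208.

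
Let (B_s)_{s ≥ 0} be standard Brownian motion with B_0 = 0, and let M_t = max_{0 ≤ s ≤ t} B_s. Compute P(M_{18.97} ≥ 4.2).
P(M_{18.97} ≥ 4.2) = 2·P(B_{18.97} ≥ 4.2) = 2(1 − Φ(4.2/√18.97)) ≈ 0.3349

By the reflection principle for Brownian motion, P(M_t ≥ a) = 2 · P(B_t ≥ a) for a ≥ 0. Since B_t ~ N(0, t), P(B_t ≥ 4.2) = 1 − Φ(4.2/√t) = 1 − Φ(4.2/√18.97) = 1 − Φ(0.9643). So
  P(M_{18.97} ≥ 4.2) = 2(1 − Φ(0.9643)) ≈ 0.3349.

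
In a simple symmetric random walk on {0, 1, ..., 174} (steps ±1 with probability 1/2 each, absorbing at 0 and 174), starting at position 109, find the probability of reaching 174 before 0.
P(hit 174 before 0) = 109/174

Let u_k = P(hit 174 before 0 | start at k). Then u_0 = 0, u_174 = 1, and u_k = u_{k-1}/2 + u_{k+1}/2 for 1 ≤ k ≤ 173. This harmonic recurrence is solved by u_k = k/174, giving u_109 = 109/174.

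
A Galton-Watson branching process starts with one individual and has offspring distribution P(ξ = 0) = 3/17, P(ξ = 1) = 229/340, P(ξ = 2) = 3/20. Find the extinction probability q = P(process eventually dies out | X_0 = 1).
q = 1

Mean offspring μ = 0·3/17 + 1·229/340 + 2·3/20 = 331/340 ≤ 1. For μ ≤ 1 with offspring not concentrated at 1, the Galton-Watson process goes extinct almost surely, so q = 1.
(Algebraic check: The pgf is f(s) = 3/17 + 229/340·s + 3/20·s². The extinction probability q is the smallest fixed point of f in [0, 1]. Setting s = f(s):
  3/20·s² + (229/340 − 1)·s + 3/17 = 0
  3/20·s² − (3/17 + 3/20)·s + 3/17 = 0
which factors as (s − 1)·(3/20·s − 3/17) = 0, giving roots s = 1 and s = (3/17)/(3/20) = 20/17. Since 20/17 ≥ 1, the smallest root in [0, 1] is s = 1.)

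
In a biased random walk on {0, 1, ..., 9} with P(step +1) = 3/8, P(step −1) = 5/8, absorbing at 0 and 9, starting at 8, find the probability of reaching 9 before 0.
P(hit 9 before 0) = (1 − (5/3)^8) / (1 − (5/3)^9) = 576096/966721

Let u_k denote P(reach 9 before 0 | start at k). Boundary: u_0 = 0, u_9 = 1. Recurrence: u_k = 3/8·u_{k+1} + 5/8·u_{k-1} for 1 ≤ k ≤ 8. Try u_k = A + B·r^k with r = q/p = (5/8)/(3/8) = 5/3. Substitution satisfies the recurrence; boundary conditions give:
  u_k = (1 − r^k) / (1 − r^N) = (1 − (5/3)^8) / (1 − (5/3)^9) = 576096/966721.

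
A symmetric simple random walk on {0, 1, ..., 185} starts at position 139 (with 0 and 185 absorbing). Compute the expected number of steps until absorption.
E[τ | X_0 = 139] = 6394

Let v_k = E[τ | X_0 = k]. Boundary: v_0 = v_185 = 0. Recurrence: v_k = 1 + (v_{k-1} + v_{k+1})/2 for 1 ≤ k ≤ 184. The particular solution to v_k − (v_{k-1} + v_{k+1})/2 = 1 is v_k = −k^2. Adding homogeneous solution A + B k and matching boundaries gives v_k = k (185 − k). Substituting k = 139: v_139 = 139 · 46 = 6394.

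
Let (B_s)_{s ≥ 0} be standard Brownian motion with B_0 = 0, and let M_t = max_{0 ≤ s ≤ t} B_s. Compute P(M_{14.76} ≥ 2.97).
P(M_{14.76} ≥ 2.97) = 2·P(B_{14.76} ≥ 2.97) = 2(1 − Φ(2.97/√14.76)) ≈ 0.4395

By the reflection principle for Brownian motion, P(M_t ≥ a) = 2 · P(B_t ≥ a) for a ≥ 0. Since B_t ~ N(0, t), P(B_t ≥ 2.97) = 1 − Φ(2.97/√t) = 1 − Φ(2.97/√14.76) = 1 − Φ(0.7731). So
  P(M_{14.76} ≥ 2.97) = 2(1 − Φ(0.7731)) ≈ 0.4395.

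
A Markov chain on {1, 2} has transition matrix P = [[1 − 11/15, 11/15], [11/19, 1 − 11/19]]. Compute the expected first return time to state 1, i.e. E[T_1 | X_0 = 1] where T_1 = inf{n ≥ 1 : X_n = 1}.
E[T_1 | X_0 = 1] = 1/π_1 = 34/15

For an irreducible recurrent Markov chain with stationary distribution π, E[T_i | X_0 = i] = 1/π_i (Kac's formula). Here π_1 = (11/19)/(11/15 + 11/19) = (11/19)/(374/285) = 15/34, so E[T_1 | X_0 = 1] = 1/π_1 = (11/15 + 11/19)/(11/19) = (374/285)/(11/19) = 34/15.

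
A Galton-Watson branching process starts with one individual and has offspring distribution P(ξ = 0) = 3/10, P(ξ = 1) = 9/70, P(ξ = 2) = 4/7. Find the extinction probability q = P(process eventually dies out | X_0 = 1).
q = 21/40

The pgf is f(s) = 3/10 + 9/70·s + 4/7·s². The extinction probability q is the smallest fixed point of f in [0, 1]. Setting s = f(s):
  4/7·s² + (9/70 − 1)·s + 3/10 = 0
  4/7·s² − (3/10 + 4/7)·s + 3/10 = 0
which factors as (s − 1)·(4/7·s − 3/10) = 0, giving roots s = 1 and s = (3/10)/(4/7) = 21/40.
Mean offspring μ = 9/70 + 2·4/7 = 89/70 > 1 (supercritical), so q < 1. The extinction probability is the smaller root: q = (3/10)/(4/7) = 21/40.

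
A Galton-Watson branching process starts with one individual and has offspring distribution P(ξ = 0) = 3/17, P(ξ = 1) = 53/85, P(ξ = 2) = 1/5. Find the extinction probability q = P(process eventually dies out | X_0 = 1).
q = 15/17

The pgf is f(s) = 3/17 + 53/85·s + 1/5·s². The extinction probability q is the smallest fixed point of f in [0, 1]. Setting s = f(s):
  1/5·s² + (53/85 − 1)·s + 3/17 = 0
  1/5·s² − (3/17 + 1/5)·s + 3/17 = 0
which factors as (s − 1)·(1/5·s − 3/17) = 0, giving roots s = 1 and s = (3/17)/(1/5) = 15/17.
Mean offspring μ = 53/85 + 2·1/5 = 87/85 > 1 (supercritical), so q < 1. The extinction probability is the smaller root: q = (3/17)/(1/5) = 15/17.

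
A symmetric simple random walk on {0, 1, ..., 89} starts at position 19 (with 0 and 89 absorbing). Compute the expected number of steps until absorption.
E[τ | X_0 = 19] = 1330

Let v_k = E[τ | X_0 = k]. Boundary: v_0 = v_89 = 0. Recurrence: v_k = 1 + (v_{k-1} + v_{k+1})/2 for 1 ≤ k ≤ 88. The particular solution to v_k − (v_{k-1} + v_{k+1})/2 = 1 is v_k = −k^2. Adding homogeneous solution A + B k and matching boundaries gives v_k = k (89 − k). Substituting k = 19: v_19 = 19 · 70 = 1330.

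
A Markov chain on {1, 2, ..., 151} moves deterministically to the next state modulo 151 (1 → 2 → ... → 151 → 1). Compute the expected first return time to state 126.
E[T_126 | X_0 = 126] = 151

The chain cycles deterministically, so starting at state 126 it returns in exactly 151 steps. Equivalently, the stationary distribution is uniform π_j = 1/151 for every state j, so by Kac's formula E[T_126] = 1/π_126 = 151.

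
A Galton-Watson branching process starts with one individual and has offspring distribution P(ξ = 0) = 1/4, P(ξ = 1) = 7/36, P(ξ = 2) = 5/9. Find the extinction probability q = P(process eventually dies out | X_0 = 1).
q = 9/20

The pgf is f(s) = 1/4 + 7/36·s + 5/9·s². The extinction probability q is the smallest fixed point of f in [0, 1]. Setting s = f(s):
  5/9·s² + (7/36 − 1)·s + 1/4 = 0
  5/9·s² − (1/4 + 5/9)·s + 1/4 = 0
which factors as (s − 1)·(5/9·s − 1/4) = 0, giving roots s = 1 and s = (1/4)/(5/9) = 9/20.
Mean offspring μ = 7/36 + 2·5/9 = 47/36 > 1 (supercritical), so q < 1. The extinction probability is the smaller root: q = (1/4)/(5/9) = 9/20.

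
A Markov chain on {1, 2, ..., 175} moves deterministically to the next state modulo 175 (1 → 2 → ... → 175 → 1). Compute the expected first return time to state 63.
E[T_63 | X_0 = 63] = 175

The chain cycles deterministically, so starting at state 63 it returns in exactly 175 steps. Equivalently, the stationary distribution is uniform π_j = 1/175 for every state j, so by Kac's formula E[T_63] = 1/π_63 = 175.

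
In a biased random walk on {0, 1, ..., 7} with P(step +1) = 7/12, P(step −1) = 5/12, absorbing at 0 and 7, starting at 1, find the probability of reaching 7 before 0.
P(hit 7 before 0) = (1 − (5/7)^1) / (1 − (5/7)^7) = 117649/372709

Let u_k denote P(reach 7 before 0 | start at k). Boundary: u_0 = 0, u_7 = 1. Recurrence: u_k = 7/12·u_{k+1} + 5/12·u_{k-1} for 1 ≤ k ≤ 6. Try u_k = A + B·r^k with r = q/p = (5/12)/(7/12) = 5/7. Substitution satisfies the recurrence; boundary conditions give:
  u_k = (1 − r^k) / (1 − r^N) = (1 − (5/7)^1) / (1 − (5/7)^7) = 117649/372709.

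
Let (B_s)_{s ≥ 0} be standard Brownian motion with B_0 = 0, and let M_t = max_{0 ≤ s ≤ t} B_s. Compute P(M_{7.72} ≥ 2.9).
P(M_{7.72} ≥ 2.9) = 2·P(B_{7.72} ≥ 2.9) = 2(1 − Φ(2.9/√7.72)) ≈ 0.2966

By the reflection principle for Brownian motion, P(M_t ≥ a) = 2 · P(B_t ≥ a) for a ≥ 0. Since B_t ~ N(0, t), P(B_t ≥ 2.9) = 1 − Φ(2.9/√t) = 1 − Φ(2.9/√7.72) = 1 − Φ(1.0437). So
  P(M_{7.72} ≥ 2.9) = 2(1 − Φ(1.0437)) ≈ 0.2966.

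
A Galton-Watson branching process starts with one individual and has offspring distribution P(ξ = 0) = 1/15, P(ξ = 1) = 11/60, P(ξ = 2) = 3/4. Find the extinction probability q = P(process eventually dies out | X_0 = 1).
q = 4/45

The pgf is f(s) = 1/15 + 11/60·s + 3/4·s². The extinction probability q is the smallest fixed point of f in [0, 1]. Setting s = f(s):
  3/4·s² + (11/60 − 1)·s + 1/15 = 0
  3/4·s² − (1/15 + 3/4)·s + 1/15 = 0
which factors as (s − 1)·(3/4·s − 1/15) = 0, giving roots s = 1 and s = (1/15)/(3/4) = 4/45.
Mean offspring μ = 11/60 + 2·3/4 = 101/60 > 1 (supercritical), so q < 1. The extinction probability is the smaller root: q = (1/15)/(3/4) = 4/45.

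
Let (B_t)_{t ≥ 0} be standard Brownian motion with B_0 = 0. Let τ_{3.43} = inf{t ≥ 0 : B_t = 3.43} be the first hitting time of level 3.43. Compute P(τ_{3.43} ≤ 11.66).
P(τ_{3.43} ≤ 11.66) = 2(1 − Φ(3.43/√11.66)) = 2(1 − Φ(1.0045)) ≈ 0.3151

By the reflection principle for standard BM, P(τ_b ≤ t) = 2 · P(B_t ≥ b). Since B_t ~ N(0, t), P(B_t ≥ 3.43) = 1 − Φ(3.43/√t) = 1 − Φ(3.43/√11.66) = 1 − Φ(1.0045) ≈ 0.15757. Doubling: P(τ_{3.43} ≤ 11.66) ≈ 2 · 0.15757 = 0.31514 ≈ 0.3151.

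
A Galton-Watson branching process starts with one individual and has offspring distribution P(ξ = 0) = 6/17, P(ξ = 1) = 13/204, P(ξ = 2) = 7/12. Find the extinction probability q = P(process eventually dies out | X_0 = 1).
q = 72/119

The pgf is f(s) = 6/17 + 13/204·s + 7/12·s². The extinction probability q is the smallest fixed point of f in [0, 1]. Setting s = f(s):
  7/12·s² + (13/204 − 1)·s + 6/17 = 0
  7/12·s² − (6/17 + 7/12)·s + 6/17 = 0
which factors as (s − 1)·(7/12·s − 6/17) = 0, giving roots s = 1 and s = (6/17)/(7/12) = 72/119.
Mean offspring μ = 13/204 + 2·7/12 = 251/204 > 1 (supercritical), so q < 1. The extinction probability is the smaller root: q = (6/17)/(7/12) = 72/119.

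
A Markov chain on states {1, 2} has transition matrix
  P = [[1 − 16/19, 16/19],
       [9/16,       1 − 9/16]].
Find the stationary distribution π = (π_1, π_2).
π_1 = 171/427, π_2 = 256/427

Solve πP = π with π_1 + π_2 = 1. From πP = π: π_1 · (1 − 16/19) + π_2 · 9/16 = π_1 ⇒ π_2 · 9/16 = π_1 · 16/19 ⇒ π_2/π_1 = (16/19)/(9/16) = 256/171. Together with π_1 + π_2 = 1:
  π_1 = (9/16)/(16/19 + 9/16) = (9/16)/(427/304) = 171/427,
  π_2 = (16/19)/(16/19 + 9/16) = (16/19)/(427/304) = 256/427.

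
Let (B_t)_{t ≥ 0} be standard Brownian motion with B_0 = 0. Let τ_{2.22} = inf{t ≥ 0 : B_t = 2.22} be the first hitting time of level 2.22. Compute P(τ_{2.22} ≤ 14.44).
P(τ_{2.22} ≤ 14.44) = 2(1 − Φ(2.22/√14.44)) = 2(1 − Φ(0.5842)) ≈ 0.5591

By the reflection principle for standard BM, P(τ_b ≤ t) = 2 · P(B_t ≥ b). Since B_t ~ N(0, t), P(B_t ≥ 2.22) = 1 − Φ(2.22/√t) = 1 − Φ(2.22/√14.44) = 1 − Φ(0.5842) ≈ 0.27954. Doubling: P(τ_{2.22} ≤ 14.44) ≈ 2 · 0.27954 = 0.55908 ≈ 0.5591.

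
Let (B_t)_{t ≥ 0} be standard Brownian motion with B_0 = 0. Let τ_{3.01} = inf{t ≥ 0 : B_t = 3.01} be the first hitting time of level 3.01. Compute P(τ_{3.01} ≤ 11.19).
P(τ_{3.01} ≤ 11.19) = 2(1 − Φ(3.01/√11.19)) = 2(1 − Φ(0.8998)) ≈ 0.3682

By the reflection principle for standard BM, P(τ_b ≤ t) = 2 · P(B_t ≥ b). Since B_t ~ N(0, t), P(B_t ≥ 3.01) = 1 − Φ(3.01/√t) = 1 − Φ(3.01/√11.19) = 1 − Φ(0.8998) ≈ 0.18411. Doubling: P(τ_{3.01} ≤ 11.19) ≈ 2 · 0.18411 = 0.36822 ≈ 0.3682.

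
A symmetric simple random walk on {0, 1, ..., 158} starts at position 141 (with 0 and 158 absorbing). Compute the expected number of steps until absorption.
E[τ | X_0 = 141] = 2397

Let v_k = E[τ | X_0 = k]. Boundary: v_0 = v_158 = 0. Recurrence: v_k = 1 + (v_{k-1} + v_{k+1})/2 for 1 ≤ k ≤ 157. The particular solution to v_k − (v_{k-1} + v_{k+1})/2 = 1 is v_k = −k^2. Adding homogeneous solution A + B k and matching boundaries gives v_k = k (158 − k). Substituting k = 141: v_141 = 141 · 17 = 2397.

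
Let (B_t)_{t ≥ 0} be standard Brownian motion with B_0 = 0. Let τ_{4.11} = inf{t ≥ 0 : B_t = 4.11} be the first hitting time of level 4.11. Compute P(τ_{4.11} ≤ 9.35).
P(τ_{4.11} ≤ 9.35) = 2(1 − Φ(4.11/√9.35)) = 2(1 − Φ(1.3441)) ≈ 0.1789

By the reflection principle for standard BM, P(τ_b ≤ t) = 2 · P(B_t ≥ b). Since B_t ~ N(0, t), P(B_t ≥ 4.11) = 1 − Φ(4.11/√t) = 1 − Φ(4.11/√9.35) = 1 − Φ(1.3441) ≈ 0.08946. Doubling: P(τ_{4.11} ≤ 9.35) ≈ 2 · 0.08946 = 0.17892 ≈ 0.1789.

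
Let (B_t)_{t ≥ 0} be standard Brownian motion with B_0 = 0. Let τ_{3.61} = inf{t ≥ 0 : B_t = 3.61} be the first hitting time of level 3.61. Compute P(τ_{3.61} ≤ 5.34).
P(τ_{3.61} ≤ 5.34) = 2(1 − Φ(3.61/√5.34)) = 2(1 − Φ(1.5622)) ≈ 0.1182

By the reflection principle for standard BM, P(τ_b ≤ t) = 2 · P(B_t ≥ b). Since B_t ~ N(0, t), P(B_t ≥ 3.61) = 1 − Φ(3.61/√t) = 1 − Φ(3.61/√5.34) = 1 − Φ(1.5622) ≈ 0.05912. Doubling: P(τ_{3.61} ≤ 5.34) ≈ 2 · 0.05912 = 0.11824 ≈ 0.1182.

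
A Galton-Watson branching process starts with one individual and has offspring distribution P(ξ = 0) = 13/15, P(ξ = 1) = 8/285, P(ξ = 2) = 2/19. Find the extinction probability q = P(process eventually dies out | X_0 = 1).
q = 1

Mean offspring μ = 0·13/15 + 1·8/285 + 2·2/19 = 68/285 ≤ 1. For μ ≤ 1 with offspring not concentrated at 1, the Galton-Watson process goes extinct almost surely, so q = 1.
(Algebraic check: The pgf is f(s) = 13/15 + 8/285·s + 2/19·s². The extinction probability q is the smallest fixed point of f in [0, 1]. Setting s = f(s):
  2/19·s² + (8/285 − 1)·s + 13/15 = 0
  2/19·s² − (13/15 + 2/19)·s + 13/15 = 0
which factors as (s − 1)·(2/19·s − 13/15) = 0, giving roots s = 1 and s = (13/15)/(2/19) = 247/30. Since 247/30 ≥ 1, the smallest root in [0, 1] is s = 1.)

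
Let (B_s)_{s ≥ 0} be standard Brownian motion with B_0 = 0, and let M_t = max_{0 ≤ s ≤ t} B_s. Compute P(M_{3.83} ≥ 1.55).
P(M_{3.83} ≥ 1.55) = 2·P(B_{3.83} ≥ 1.55) = 2(1 − Φ(1.55/√3.83)) ≈ 0.4284

By the reflection principle for Brownian motion, P(M_t ≥ a) = 2 · P(B_t ≥ a) for a ≥ 0. Since B_t ~ N(0, t), P(B_t ≥ 1.55) = 1 − Φ(1.55/√t) = 1 − Φ(1.55/√3.83) = 1 − Φ(0.7920). So
  P(M_{3.83} ≥ 1.55) = 2(1 − Φ(0.7920)) ≈ 0.4284.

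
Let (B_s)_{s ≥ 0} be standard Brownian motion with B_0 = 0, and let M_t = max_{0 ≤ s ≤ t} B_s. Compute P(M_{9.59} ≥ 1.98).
P(M_{9.59} ≥ 1.98) = 2·P(B_{9.59} ≥ 1.98) = 2(1 − Φ(1.98/√9.59)) ≈ 0.5226

By the reflection principle for Brownian motion, P(M_t ≥ a) = 2 · P(B_t ≥ a) for a ≥ 0. Since B_t ~ N(0, t), P(B_t ≥ 1.98) = 1 − Φ(1.98/√t) = 1 − Φ(1.98/√9.59) = 1 − Φ(0.6394). So
  P(M_{9.59} ≥ 1.98) = 2(1 − Φ(0.6394)) ≈ 0.5226.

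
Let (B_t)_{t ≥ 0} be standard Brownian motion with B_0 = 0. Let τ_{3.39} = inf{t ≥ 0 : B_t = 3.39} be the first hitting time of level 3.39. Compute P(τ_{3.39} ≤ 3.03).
P(τ_{3.39} ≤ 3.03) = 2(1 − Φ(3.39/√3.03)) = 2(1 − Φ(1.9475)) ≈ 0.0515

By the reflection principle for standard BM, P(τ_b ≤ t) = 2 · P(B_t ≥ b). Since B_t ~ N(0, t), P(B_t ≥ 3.39) = 1 − Φ(3.39/√t) = 1 − Φ(3.39/√3.03) = 1 − Φ(1.9475) ≈ 0.02574. Doubling: P(τ_{3.39} ≤ 3.03) ≈ 2 · 0.02574 = 0.05148 ≈ 0.0515.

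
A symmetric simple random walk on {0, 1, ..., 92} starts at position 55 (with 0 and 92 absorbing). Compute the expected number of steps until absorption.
E[τ | X_0 = 55] = 2035

Let v_k = E[τ | X_0 = k]. Boundary: v_0 = v_92 = 0. Recurrence: v_k = 1 + (v_{k-1} + v_{k+1})/2 for 1 ≤ k ≤ 91. The particular solution to v_k − (v_{k-1} + v_{k+1})/2 = 1 is v_k = −k^2. Adding homogeneous solution A + B k and matching boundaries gives v_k = k (92 − k). Substituting k = 55: v_55 = 55 · 37 = 2035.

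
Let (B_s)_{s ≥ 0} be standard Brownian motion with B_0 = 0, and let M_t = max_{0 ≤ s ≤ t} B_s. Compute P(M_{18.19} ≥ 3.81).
P(M_{18.19} ≥ 3.81) = 2·P(B_{18.19} ≥ 3.81) = 2(1 − Φ(3.81/√18.19)) ≈ 0.3717

By the reflection principle for Brownian motion, P(M_t ≥ a) = 2 · P(B_t ≥ a) for a ≥ 0. Since B_t ~ N(0, t), P(B_t ≥ 3.81) = 1 − Φ(3.81/√t) = 1 − Φ(3.81/√18.19) = 1 − Φ(0.8933). So
  P(M_{18.19} ≥ 3.81) = 2(1 − Φ(0.8933)) ≈ 0.3717.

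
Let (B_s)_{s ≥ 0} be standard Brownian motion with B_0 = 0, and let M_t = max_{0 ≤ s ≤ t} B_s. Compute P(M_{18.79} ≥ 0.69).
P(M_{18.79} ≥ 0.69) = 2·P(B_{18.79} ≥ 0.69) = 2(1 − Φ(0.69/√18.79)) ≈ 0.8735

By the reflection principle for Brownian motion, P(M_t ≥ a) = 2 · P(B_t ≥ a) for a ≥ 0. Since B_t ~ N(0, t), P(B_t ≥ 0.69) = 1 − Φ(0.69/√t) = 1 − Φ(0.69/√18.79) = 1 − Φ(0.1592). So
  P(M_{18.79} ≥ 0.69) = 2(1 − Φ(0.1592)) ≈ 0.8735.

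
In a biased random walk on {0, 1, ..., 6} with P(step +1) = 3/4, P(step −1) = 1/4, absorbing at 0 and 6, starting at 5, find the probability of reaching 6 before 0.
P(hit 6 before 0) = (1 − (1/3)^5) / (1 − (1/3)^6) = 363/364

Let u_k denote P(reach 6 before 0 | start at k). Boundary: u_0 = 0, u_6 = 1. Recurrence: u_k = 3/4·u_{k+1} + 1/4·u_{k-1} for 1 ≤ k ≤ 5. Try u_k = A + B·r^k with r = q/p = (1/4)/(3/4) = 1/3. Substitution satisfies the recurrence; boundary conditions give:
  u_k = (1 − r^k) / (1 − r^N) = (1 − (1/3)^5) / (1 − (1/3)^6) = 363/364.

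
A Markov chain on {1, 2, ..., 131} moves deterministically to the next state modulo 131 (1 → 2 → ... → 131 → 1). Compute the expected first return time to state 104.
E[T_104 | X_0 = 104] = 131

The chain cycles deterministically, so starting at state 104 it returns in exactly 131 steps. Equivalently, the stationary distribution is uniform π_j = 1/131 for every state j, so by Kac's formula E[T_104] = 1/π_104 = 131.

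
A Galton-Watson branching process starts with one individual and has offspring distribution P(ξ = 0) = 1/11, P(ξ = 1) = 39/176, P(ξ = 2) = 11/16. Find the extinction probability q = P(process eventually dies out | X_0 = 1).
q = 16/121

The pgf is f(s) = 1/11 + 39/176·s + 11/16·s². The extinction probability q is the smallest fixed point of f in [0, 1]. Setting s = f(s):
  11/16·s² + (39/176 − 1)·s + 1/11 = 0
  11/16·s² − (1/11 + 11/16)·s + 1/11 = 0
which factors as (s − 1)·(11/16·s − 1/11) = 0, giving roots s = 1 and s = (1/11)/(11/16) = 16/121.
Mean offspring μ = 39/176 + 2·11/16 = 281/176 > 1 (supercritical), so q < 1. The extinction probability is the smaller root: q = (1/11)/(11/16) = 16/121.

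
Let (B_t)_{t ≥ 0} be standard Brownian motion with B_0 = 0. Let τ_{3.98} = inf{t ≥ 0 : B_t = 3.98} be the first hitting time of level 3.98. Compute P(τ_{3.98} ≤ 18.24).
P(τ_{3.98} ≤ 18.24) = 2(1 − Φ(3.98/√18.24)) = 2(1 − Φ(0.9319)) ≈ 0.3514

By the reflection principle for standard BM, P(τ_b ≤ t) = 2 · P(B_t ≥ b). Since B_t ~ N(0, t), P(B_t ≥ 3.98) = 1 − Φ(3.98/√t) = 1 − Φ(3.98/√18.24) = 1 − Φ(0.9319) ≈ 0.17569. Doubling: P(τ_{3.98} ≤ 18.24) ≈ 2 · 0.17569 = 0.35138 ≈ 0.3514.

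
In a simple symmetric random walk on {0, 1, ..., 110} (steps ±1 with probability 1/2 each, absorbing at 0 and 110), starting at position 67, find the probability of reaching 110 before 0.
P(hit 110 before 0) = 67/110

Let u_k = P(hit 110 before 0 | start at k). Then u_0 = 0, u_110 = 1, and u_k = u_{k-1}/2 + u_{k+1}/2 for 1 ≤ k ≤ 109. This harmonic recurrence is solved by u_k = k/110, giving u_67 = 67/110.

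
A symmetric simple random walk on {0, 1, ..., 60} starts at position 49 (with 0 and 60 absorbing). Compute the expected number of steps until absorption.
E[τ | X_0 = 49] = 539

Let v_k = E[τ | X_0 = k]. Boundary: v_0 = v_60 = 0. Recurrence: v_k = 1 + (v_{k-1} + v_{k+1})/2 for 1 ≤ k ≤ 59. The particular solution to v_k − (v_{k-1} + v_{k+1})/2 = 1 is v_k = −k^2. Adding homogeneous solution A + B k and matching boundaries gives v_k = k (60 − k). Substituting k = 49: v_49 = 49 · 11 = 539.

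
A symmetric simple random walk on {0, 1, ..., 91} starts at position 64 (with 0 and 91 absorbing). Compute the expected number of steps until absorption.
E[τ | X_0 = 64] = 1728

Let v_k = E[τ | X_0 = k]. Boundary: v_0 = v_91 = 0. Recurrence: v_k = 1 + (v_{k-1} + v_{k+1})/2 for 1 ≤ k ≤ 90. The particular solution to v_k − (v_{k-1} + v_{k+1})/2 = 1 is v_k = −k^2. Adding homogeneous solution A + B k and matching boundaries gives v_k = k (91 − k). Substituting k = 64: v_64 = 64 · 27 = 1728.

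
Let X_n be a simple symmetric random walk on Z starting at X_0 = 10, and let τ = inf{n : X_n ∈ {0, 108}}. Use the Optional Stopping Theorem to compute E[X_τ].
E[X_τ] = 10

X_n is a martingale and τ is a bounded-mean stopping time (indeed τ is finite a.s. with bounded expectation since the walk is in a bounded region). By the OST, E[X_τ] = E[X_0] = 10. Equivalently: E[X_τ] = 108 · P(hit 108 first) + 0 · P(hit 0 first) = 108 · (10/108) = 10.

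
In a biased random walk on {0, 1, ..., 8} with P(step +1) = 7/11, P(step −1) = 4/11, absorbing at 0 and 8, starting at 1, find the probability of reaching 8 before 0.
P(hit 8 before 0) = (1 − (4/7)^1) / (1 − (4/7)^8) = 823543/1899755

Let u_k denote P(reach 8 before 0 | start at k). Boundary: u_0 = 0, u_8 = 1. Recurrence: u_k = 7/11·u_{k+1} + 4/11·u_{k-1} for 1 ≤ k ≤ 7. Try u_k = A + B·r^k with r = q/p = (4/11)/(7/11) = 4/7. Substitution satisfies the recurrence; boundary conditions give:
  u_k = (1 − r^k) / (1 − r^N) = (1 − (4/7)^1) / (1 − (4/7)^8) = 823543/1899755.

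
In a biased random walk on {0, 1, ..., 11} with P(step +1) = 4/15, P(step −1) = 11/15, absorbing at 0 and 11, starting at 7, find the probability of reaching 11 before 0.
P(hit 11 before 0) = (1 − (11/4)^7) / (1 − (11/4)^11) = 712074496/40758210901

Let u_k denote P(reach 11 before 0 | start at k). Boundary: u_0 = 0, u_11 = 1. Recurrence: u_k = 4/15·u_{k+1} + 11/15·u_{k-1} for 1 ≤ k ≤ 10. Try u_k = A + B·r^k with r = q/p = (11/15)/(4/15) = 11/4. Substitution satisfies the recurrence; boundary conditions give:
  u_k = (1 − r^k) / (1 − r^N) = (1 − (11/4)^7) / (1 − (11/4)^11) = 712074496/40758210901.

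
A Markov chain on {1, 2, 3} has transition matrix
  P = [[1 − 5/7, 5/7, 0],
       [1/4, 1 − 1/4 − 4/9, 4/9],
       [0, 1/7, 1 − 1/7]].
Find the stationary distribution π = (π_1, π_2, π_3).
π = (63/803, 180/803, 560/803)

This is a birth-death chain on three states, which satisfies detailed balance: π_1 · P_{12} = π_2 · P_{21} and π_2 · P_{23} = π_3 · P_{32}.
From π_1 · 5/7 = π_2 · 1/4: π_2/π_1 = (5/7)/(1/4) = 20/7.
From π_2 · 4/9 = π_3 · 1/7: π_3/π_2 = (4/9)/(1/7) = 28/9.
Take π_1 proportional to 1; then unnormalized π = (1, 20/7, 80/9). Normalize by dividing by the sum 803/63:
  π = (63/803, 180/803, 560/803).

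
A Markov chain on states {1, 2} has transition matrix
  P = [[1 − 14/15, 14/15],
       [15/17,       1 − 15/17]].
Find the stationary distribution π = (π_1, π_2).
π_1 = 225/463, π_2 = 238/463

Solve πP = π with π_1 + π_2 = 1. From πP = π: π_1 · (1 − 14/15) + π_2 · 15/17 = π_1 ⇒ π_2 · 15/17 = π_1 · 14/15 ⇒ π_2/π_1 = (14/15)/(15/17) = 238/225. Together with π_1 + π_2 = 1:
  π_1 = (15/17)/(14/15 + 15/17) = (15/17)/(463/255) = 225/463,
  π_2 = (14/15)/(14/15 + 15/17) = (14/15)/(463/255) = 238/463.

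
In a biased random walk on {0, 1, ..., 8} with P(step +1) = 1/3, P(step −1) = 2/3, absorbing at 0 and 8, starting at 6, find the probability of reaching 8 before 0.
P(hit 8 before 0) = (1 − (2)^6) / (1 − (2)^8) = 21/85

Let u_k denote P(reach 8 before 0 | start at k). Boundary: u_0 = 0, u_8 = 1. Recurrence: u_k = 1/3·u_{k+1} + 2/3·u_{k-1} for 1 ≤ k ≤ 7. Try u_k = A + B·r^k with r = q/p = (2/3)/(1/3) = 2. Substitution satisfies the recurrence; boundary conditions give:
  u_k = (1 − r^k) / (1 − r^N) = (1 − (2)^6) / (1 − (2)^8) = 21/85.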